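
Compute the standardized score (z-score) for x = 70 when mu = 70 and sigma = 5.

0

Step 1: Recall the z-score formula: z = (x - mu) / sigma
Step 2: Substitute values: z = (70 - 70) / 5
Step 3: z = 0 / 5 = 0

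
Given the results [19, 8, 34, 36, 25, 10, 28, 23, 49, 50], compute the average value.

28.2

Step 1: Sum all values: 19 + 8 + 34 + 36 + 25 + 10 + 28 + 23 + 49 + 50 = 282
Step 2: Count the number of values: n = 10
Step 3: Mean = sum / n = 282 / 10 = 28.2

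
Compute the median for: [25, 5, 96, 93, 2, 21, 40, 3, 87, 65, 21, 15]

23

Step 1: Sort the data in ascending order: [2, 3, 5, 15, 21, 21, 25, 40, 65, 87, 93, 96]
Step 2: The number of values is n = 12.
Step 3: Since n is even, the median is the average of positions 6 and 7:
  Median = (21 + 25) / 2 = 23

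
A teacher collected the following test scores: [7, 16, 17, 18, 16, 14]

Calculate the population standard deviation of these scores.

3.6362

Step 1: Compute the mean: 14.6667
Step 2: Sum of squared deviations from the mean: 79.3333
Step 3: Population variance = 79.3333 / 6 = 13.2222
Step 4: Standard deviation = sqrt(13.2222) = 3.6362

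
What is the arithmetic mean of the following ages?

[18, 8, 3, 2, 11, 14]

9.3333

Step 1: Sum all values: 18 + 8 + 3 + 2 + 11 + 14 = 56
Step 2: Count the number of values: n = 6
Step 3: Mean = sum / n = 56 / 6 = 9.3333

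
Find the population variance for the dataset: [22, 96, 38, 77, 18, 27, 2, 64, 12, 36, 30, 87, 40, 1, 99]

1030.4622

Step 1: Compute the mean: (22 + 96 + 38 + 77 + 18 + 27 + 2 + 64 + 12 + 36 + 30 + 87 + 40 + 1 + 99) / 15 = 43.2667
Step 2: Compute squared deviations from the mean:
  (22 - 43.2667)^2 = 452.2711
  (96 - 43.2667)^2 = 2780.8044
  (38 - 43.2667)^2 = 27.7378
  (77 - 43.2667)^2 = 1137.9378
  (18 - 43.2667)^2 = 638.4044
  (27 - 43.2667)^2 = 264.6044
  (2 - 43.2667)^2 = 1702.9378
  (64 - 43.2667)^2 = 429.8711
  (12 - 43.2667)^2 = 977.6044
  (36 - 43.2667)^2 = 52.8044
  (30 - 43.2667)^2 = 176.0044
  (87 - 43.2667)^2 = 1912.6044
  (40 - 43.2667)^2 = 10.6711
  (1 - 43.2667)^2 = 1786.4711
  (99 - 43.2667)^2 = 3106.2044
Step 3: Sum of squared deviations = 15456.9333
Step 4: Population variance = 15456.9333 / 15 = 1030.4622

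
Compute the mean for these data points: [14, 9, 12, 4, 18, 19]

12.6667

Step 1: Sum all values: 14 + 9 + 12 + 4 + 18 + 19 = 76
Step 2: Count the number of values: n = 6
Step 3: Mean = sum / n = 76 / 6 = 12.6667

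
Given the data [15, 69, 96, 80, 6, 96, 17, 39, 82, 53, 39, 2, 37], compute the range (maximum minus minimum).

94

Step 1: Identify the maximum value: max = 96
Step 2: Identify the minimum value: min = 2
Step 3: Range = max - min = 96 - 2 = 94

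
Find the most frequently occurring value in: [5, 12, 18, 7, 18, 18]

18

Step 1: Count the frequency of each value:
  5: appears 1 time(s)
  7: appears 1 time(s)
  12: appears 1 time(s)
  18: appears 3 time(s)
Step 2: The value 18 appears most frequently (3 times).
Step 3: Mode = 18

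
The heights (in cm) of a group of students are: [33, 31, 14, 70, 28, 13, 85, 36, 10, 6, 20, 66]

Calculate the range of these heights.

79

Step 1: Identify the maximum value: max = 85
Step 2: Identify the minimum value: min = 6
Step 3: Range = max - min = 85 - 6 = 79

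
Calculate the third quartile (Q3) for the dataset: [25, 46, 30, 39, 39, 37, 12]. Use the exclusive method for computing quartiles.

39

Step 1: Sort the data: [12, 25, 30, 37, 39, 39, 46]
Step 2: n = 7
Step 3: Using the exclusive quartile method:
  Q1 = 25
  Q2 (median) = 37
  Q3 = 39
  IQR = Q3 - Q1 = 39 - 25 = 14
Step 4: Q3 = 39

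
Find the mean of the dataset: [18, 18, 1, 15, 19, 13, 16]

14.2857

Step 1: Sum all values: 18 + 18 + 1 + 15 + 19 + 13 + 16 = 100
Step 2: Count the number of values: n = 7
Step 3: Mean = sum / n = 100 / 7 = 14.2857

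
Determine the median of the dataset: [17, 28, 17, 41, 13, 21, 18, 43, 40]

21

Step 1: Sort the data in ascending order: [13, 17, 17, 18, 21, 28, 40, 41, 43]
Step 2: The number of values is n = 9.
Step 3: Since n is odd, the median is the middle value at position 5: 21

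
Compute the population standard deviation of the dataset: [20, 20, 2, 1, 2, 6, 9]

7.6692

Step 1: Compute the mean: 8.5714
Step 2: Sum of squared deviations from the mean: 411.7143
Step 3: Population variance = 411.7143 / 7 = 58.8163
Step 4: Standard deviation = sqrt(58.8163) = 7.6692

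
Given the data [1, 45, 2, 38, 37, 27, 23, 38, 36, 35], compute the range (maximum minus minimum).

44

Step 1: Identify the maximum value: max = 45
Step 2: Identify the minimum value: min = 1
Step 3: Range = max - min = 45 - 1 = 44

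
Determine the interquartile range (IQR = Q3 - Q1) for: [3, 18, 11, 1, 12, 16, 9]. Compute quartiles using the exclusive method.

13

Step 1: Sort the data: [1, 3, 9, 11, 12, 16, 18]
Step 2: n = 7
Step 3: Using the exclusive quartile method:
  Q1 = 3
  Q2 (median) = 11
  Q3 = 16
  IQR = Q3 - Q1 = 16 - 3 = 13
Step 4: IQR = 13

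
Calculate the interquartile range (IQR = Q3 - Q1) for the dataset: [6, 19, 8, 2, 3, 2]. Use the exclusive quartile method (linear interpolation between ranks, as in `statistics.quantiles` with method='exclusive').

8.75

Step 1: Sort the data: [2, 2, 3, 6, 8, 19]
Step 2: n = 6
Step 3: Using the exclusive quartile method:
  Q1 = 2
  Q2 (median) = 4.5
  Q3 = 10.75
  IQR = Q3 - Q1 = 10.75 - 2 = 8.75
Step 4: IQR = 8.75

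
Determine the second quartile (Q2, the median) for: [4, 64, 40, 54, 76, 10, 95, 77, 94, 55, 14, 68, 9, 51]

54.5

Step 1: Sort the data: [4, 9, 10, 14, 40, 51, 54, 55, 64, 68, 76, 77, 94, 95]
Step 2: n = 14
Step 3: Q2 is the median. Since n is even, it is the average of the values at positions 7 and 8:
  Q2 = (54 + 55) / 2 = 54.5
Step 4: Q2 = 54.5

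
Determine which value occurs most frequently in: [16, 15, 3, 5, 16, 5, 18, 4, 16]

16

Step 1: Count the frequency of each value:
  3: appears 1 time(s)
  4: appears 1 time(s)
  5: appears 2 time(s)
  15: appears 1 time(s)
  16: appears 3 time(s)
  18: appears 1 time(s)
Step 2: The value 16 appears most frequently (3 times).
Step 3: Mode = 16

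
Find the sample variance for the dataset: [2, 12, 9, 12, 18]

33.8

Step 1: Compute the mean: (2 + 12 + 9 + 12 + 18) / 5 = 10.6
Step 2: Compute squared deviations from the mean:
  (2 - 10.6)^2 = 73.96
  (12 - 10.6)^2 = 1.96
  (9 - 10.6)^2 = 2.56
  (12 - 10.6)^2 = 1.96
  (18 - 10.6)^2 = 54.76
Step 3: Sum of squared deviations = 135.2
Step 4: Sample variance = 135.2 / 4 = 33.8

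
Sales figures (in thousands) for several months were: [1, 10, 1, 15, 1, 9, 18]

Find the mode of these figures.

1

Step 1: Count the frequency of each value:
  1: appears 3 time(s)
  9: appears 1 time(s)
  10: appears 1 time(s)
  15: appears 1 time(s)
  18: appears 1 time(s)
Step 2: The value 1 appears most frequently (3 times).
Step 3: Mode = 1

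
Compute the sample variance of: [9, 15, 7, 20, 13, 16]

22.6667

Step 1: Compute the mean: (9 + 15 + 7 + 20 + 13 + 16) / 6 = 13.3333
Step 2: Compute squared deviations from the mean:
  (9 - 13.3333)^2 = 18.7778
  (15 - 13.3333)^2 = 2.7778
  (7 - 13.3333)^2 = 40.1111
  (20 - 13.3333)^2 = 44.4444
  (13 - 13.3333)^2 = 0.1111
  (16 - 13.3333)^2 = 7.1111
Step 3: Sum of squared deviations = 113.3333
Step 4: Sample variance = 113.3333 / 5 = 22.6667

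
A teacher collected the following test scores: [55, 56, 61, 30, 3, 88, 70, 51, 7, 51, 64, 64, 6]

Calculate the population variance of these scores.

666.5444

Step 1: Compute the mean: (55 + 56 + 61 + 30 + 3 + 88 + 70 + 51 + 7 + 51 + 64 + 64 + 6) / 13 = 46.6154
Step 2: Compute squared deviations from the mean:
  (55 - 46.6154)^2 = 70.3018
  (56 - 46.6154)^2 = 88.071
  (61 - 46.6154)^2 = 206.9172
  (30 - 46.6154)^2 = 276.071
  (3 - 46.6154)^2 = 1902.3018
  (88 - 46.6154)^2 = 1712.6864
  (70 - 46.6154)^2 = 546.8402
  (51 - 46.6154)^2 = 19.2249
  (7 - 46.6154)^2 = 1569.3787
  (51 - 46.6154)^2 = 19.2249
  (64 - 46.6154)^2 = 302.2249
  (64 - 46.6154)^2 = 302.2249
  (6 - 46.6154)^2 = 1649.6095
Step 3: Sum of squared deviations = 8665.0769
Step 4: Population variance = 8665.0769 / 13 = 666.5444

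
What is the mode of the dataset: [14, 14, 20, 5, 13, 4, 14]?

14

Step 1: Count the frequency of each value:
  4: appears 1 time(s)
  5: appears 1 time(s)
  13: appears 1 time(s)
  14: appears 3 time(s)
  20: appears 1 time(s)
Step 2: The value 14 appears most frequently (3 times).
Step 3: Mode = 14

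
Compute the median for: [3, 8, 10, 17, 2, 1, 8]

8

Step 1: Sort the data in ascending order: [1, 2, 3, 8, 8, 10, 17]
Step 2: The number of values is n = 7.
Step 3: Since n is odd, the median is the middle value at position 4: 8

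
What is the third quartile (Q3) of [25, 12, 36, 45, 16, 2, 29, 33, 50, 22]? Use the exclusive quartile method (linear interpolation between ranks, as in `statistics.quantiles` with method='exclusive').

38.25

Step 1: Sort the data: [2, 12, 16, 22, 25, 29, 33, 36, 45, 50]
Step 2: n = 10
Step 3: Using the exclusive quartile method:
  Q1 = 15
  Q2 (median) = 27
  Q3 = 38.25
  IQR = Q3 - Q1 = 38.25 - 15 = 23.25
Step 4: Q3 = 38.25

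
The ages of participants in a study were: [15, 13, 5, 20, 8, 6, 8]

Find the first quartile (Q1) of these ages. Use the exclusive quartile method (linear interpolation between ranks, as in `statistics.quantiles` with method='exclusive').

6

Step 1: Sort the data: [5, 6, 8, 8, 13, 15, 20]
Step 2: n = 7
Step 3: Using the exclusive quartile method:
  Q1 = 6
  Q2 (median) = 8
  Q3 = 15
  IQR = Q3 - Q1 = 15 - 6 = 9
Step 4: Q1 = 6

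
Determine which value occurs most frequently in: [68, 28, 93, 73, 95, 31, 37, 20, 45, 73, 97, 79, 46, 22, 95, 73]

73

Step 1: Count the frequency of each value:
  20: appears 1 time(s)
  22: appears 1 time(s)
  28: appears 1 time(s)
  31: appears 1 time(s)
  37: appears 1 time(s)
  45: appears 1 time(s)
  46: appears 1 time(s)
  68: appears 1 time(s)
  73: appears 3 time(s)
  79: appears 1 time(s)
  93: appears 1 time(s)
  95: appears 2 time(s)
  97: appears 1 time(s)
Step 2: The value 73 appears most frequently (3 times).
Step 3: Mode = 73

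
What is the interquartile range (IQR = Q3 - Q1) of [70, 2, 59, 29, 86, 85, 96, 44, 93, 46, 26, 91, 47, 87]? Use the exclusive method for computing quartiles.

47.75

Step 1: Sort the data: [2, 26, 29, 44, 46, 47, 59, 70, 85, 86, 87, 91, 93, 96]
Step 2: n = 14
Step 3: Using the exclusive quartile method:
  Q1 = 40.25
  Q2 (median) = 64.5
  Q3 = 88
  IQR = Q3 - Q1 = 88 - 40.25 = 47.75
Step 4: IQR = 47.75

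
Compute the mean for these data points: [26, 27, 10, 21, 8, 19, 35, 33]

22.375

Step 1: Sum all values: 26 + 27 + 10 + 21 + 8 + 19 + 35 + 33 = 179
Step 2: Count the number of values: n = 8
Step 3: Mean = sum / n = 179 / 8 = 22.375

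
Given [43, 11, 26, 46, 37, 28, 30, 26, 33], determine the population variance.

96.5432

Step 1: Compute the mean: (43 + 11 + 26 + 46 + 37 + 28 + 30 + 26 + 33) / 9 = 31.1111
Step 2: Compute squared deviations from the mean:
  (43 - 31.1111)^2 = 141.3457
  (11 - 31.1111)^2 = 404.4568
  (26 - 31.1111)^2 = 26.1235
  (46 - 31.1111)^2 = 221.679
  (37 - 31.1111)^2 = 34.679
  (28 - 31.1111)^2 = 9.679
  (30 - 31.1111)^2 = 1.2346
  (26 - 31.1111)^2 = 26.1235
  (33 - 31.1111)^2 = 3.5679
Step 3: Sum of squared deviations = 868.8889
Step 4: Population variance = 868.8889 / 9 = 96.5432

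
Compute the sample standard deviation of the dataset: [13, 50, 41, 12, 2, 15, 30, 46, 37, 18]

16.5409

Step 1: Compute the mean: 26.4
Step 2: Sum of squared deviations from the mean: 2462.4
Step 3: Sample variance = 2462.4 / 9 = 273.6
Step 4: Standard deviation = sqrt(273.6) = 16.5409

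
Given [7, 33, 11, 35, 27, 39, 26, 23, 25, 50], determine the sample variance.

160.7111

Step 1: Compute the mean: (7 + 33 + 11 + 35 + 27 + 39 + 26 + 23 + 25 + 50) / 10 = 27.6
Step 2: Compute squared deviations from the mean:
  (7 - 27.6)^2 = 424.36
  (33 - 27.6)^2 = 29.16
  (11 - 27.6)^2 = 275.56
  (35 - 27.6)^2 = 54.76
  (27 - 27.6)^2 = 0.36
  (39 - 27.6)^2 = 129.96
  (26 - 27.6)^2 = 2.56
  (23 - 27.6)^2 = 21.16
  (25 - 27.6)^2 = 6.76
  (50 - 27.6)^2 = 501.76
Step 3: Sum of squared deviations = 1446.4
Step 4: Sample variance = 1446.4 / 9 = 160.7111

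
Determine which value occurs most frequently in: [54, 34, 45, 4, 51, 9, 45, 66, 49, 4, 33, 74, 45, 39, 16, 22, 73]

45

Step 1: Count the frequency of each value:
  4: appears 2 time(s)
  9: appears 1 time(s)
  16: appears 1 time(s)
  22: appears 1 time(s)
  33: appears 1 time(s)
  34: appears 1 time(s)
  39: appears 1 time(s)
  45: appears 3 time(s)
  49: appears 1 time(s)
  51: appears 1 time(s)
  54: appears 1 time(s)
  66: appears 1 time(s)
  73: appears 1 time(s)
  74: appears 1 time(s)
Step 2: The value 45 appears most frequently (3 times).
Step 3: Mode = 45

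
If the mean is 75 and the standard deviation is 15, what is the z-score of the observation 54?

-1.4

Step 1: Recall the z-score formula: z = (x - mu) / sigma
Step 2: Substitute values: z = (54 - 75) / 15
Step 3: z = -21 / 15 = -1.4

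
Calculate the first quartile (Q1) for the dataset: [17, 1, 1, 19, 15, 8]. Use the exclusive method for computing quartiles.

1

Step 1: Sort the data: [1, 1, 8, 15, 17, 19]
Step 2: n = 6
Step 3: Using the exclusive quartile method:
  Q1 = 1
  Q2 (median) = 11.5
  Q3 = 17.5
  IQR = Q3 - Q1 = 17.5 - 1 = 16.5
Step 4: Q1 = 1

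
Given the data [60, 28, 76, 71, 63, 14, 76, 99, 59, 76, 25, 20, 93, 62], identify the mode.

76

Step 1: Count the frequency of each value:
  14: appears 1 time(s)
  20: appears 1 time(s)
  25: appears 1 time(s)
  28: appears 1 time(s)
  59: appears 1 time(s)
  60: appears 1 time(s)
  62: appears 1 time(s)
  63: appears 1 time(s)
  71: appears 1 time(s)
  76: appears 3 time(s)
  93: appears 1 time(s)
  99: appears 1 time(s)
Step 2: The value 76 appears most frequently (3 times).
Step 3: Mode = 76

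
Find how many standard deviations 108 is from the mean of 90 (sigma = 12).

1.5

Step 1: Recall the z-score formula: z = (x - mu) / sigma
Step 2: Substitute values: z = (108 - 90) / 12
Step 3: z = 18 / 12 = 1.5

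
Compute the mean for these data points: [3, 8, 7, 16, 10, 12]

9.3333

Step 1: Sum all values: 3 + 8 + 7 + 16 + 10 + 12 = 56
Step 2: Count the number of values: n = 6
Step 3: Mean = sum / n = 56 / 6 = 9.3333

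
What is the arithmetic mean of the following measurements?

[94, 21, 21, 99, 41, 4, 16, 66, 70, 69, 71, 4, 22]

46

Step 1: Sum all values: 94 + 21 + 21 + 99 + 41 + 4 + 16 + 66 + 70 + 69 + 71 + 4 + 22 = 598
Step 2: Count the number of values: n = 13
Step 3: Mean = sum / n = 598 / 13 = 46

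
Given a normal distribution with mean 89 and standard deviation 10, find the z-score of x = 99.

1

Step 1: Recall the z-score formula: z = (x - mu) / sigma
Step 2: Substitute values: z = (99 - 89) / 10
Step 3: z = 10 / 10 = 1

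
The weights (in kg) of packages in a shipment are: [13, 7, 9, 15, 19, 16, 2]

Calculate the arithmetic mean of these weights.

11.5714

Step 1: Sum all values: 13 + 7 + 9 + 15 + 19 + 16 + 2 = 81
Step 2: Count the number of values: n = 7
Step 3: Mean = sum / n = 81 / 7 = 11.5714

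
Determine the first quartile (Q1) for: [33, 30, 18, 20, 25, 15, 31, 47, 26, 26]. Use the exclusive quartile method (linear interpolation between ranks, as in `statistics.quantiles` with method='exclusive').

19.5

Step 1: Sort the data: [15, 18, 20, 25, 26, 26, 30, 31, 33, 47]
Step 2: n = 10
Step 3: Using the exclusive quartile method:
  Q1 = 19.5
  Q2 (median) = 26
  Q3 = 31.5
  IQR = Q3 - Q1 = 31.5 - 19.5 = 12
Step 4: Q1 = 19.5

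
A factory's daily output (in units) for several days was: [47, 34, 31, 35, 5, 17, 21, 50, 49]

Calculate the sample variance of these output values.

240.8611

Step 1: Compute the mean: (47 + 34 + 31 + 35 + 5 + 17 + 21 + 50 + 49) / 9 = 32.1111
Step 2: Compute squared deviations from the mean:
  (47 - 32.1111)^2 = 221.679
  (34 - 32.1111)^2 = 3.5679
  (31 - 32.1111)^2 = 1.2346
  (35 - 32.1111)^2 = 8.3457
  (5 - 32.1111)^2 = 735.0123
  (17 - 32.1111)^2 = 228.3457
  (21 - 32.1111)^2 = 123.4568
  (50 - 32.1111)^2 = 320.0123
  (49 - 32.1111)^2 = 285.2346
Step 3: Sum of squared deviations = 1926.8889
Step 4: Sample variance = 1926.8889 / 8 = 240.8611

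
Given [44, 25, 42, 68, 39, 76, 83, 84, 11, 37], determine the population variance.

577.29

Step 1: Compute the mean: (44 + 25 + 42 + 68 + 39 + 76 + 83 + 84 + 11 + 37) / 10 = 50.9
Step 2: Compute squared deviations from the mean:
  (44 - 50.9)^2 = 47.61
  (25 - 50.9)^2 = 670.81
  (42 - 50.9)^2 = 79.21
  (68 - 50.9)^2 = 292.41
  (39 - 50.9)^2 = 141.61
  (76 - 50.9)^2 = 630.01
  (83 - 50.9)^2 = 1030.41
  (84 - 50.9)^2 = 1095.61
  (11 - 50.9)^2 = 1592.01
  (37 - 50.9)^2 = 193.21
Step 3: Sum of squared deviations = 5772.9
Step 4: Population variance = 5772.9 / 10 = 577.29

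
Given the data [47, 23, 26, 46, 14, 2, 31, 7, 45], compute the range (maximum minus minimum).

45

Step 1: Identify the maximum value: max = 47
Step 2: Identify the minimum value: min = 2
Step 3: Range = max - min = 47 - 2 = 45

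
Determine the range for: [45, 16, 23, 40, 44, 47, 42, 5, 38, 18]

42

Step 1: Identify the maximum value: max = 47
Step 2: Identify the minimum value: min = 5
Step 3: Range = max - min = 47 - 5 = 42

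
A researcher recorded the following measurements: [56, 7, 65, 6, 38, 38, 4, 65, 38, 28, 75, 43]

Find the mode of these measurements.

38

Step 1: Count the frequency of each value:
  4: appears 1 time(s)
  6: appears 1 time(s)
  7: appears 1 time(s)
  28: appears 1 time(s)
  38: appears 3 time(s)
  43: appears 1 time(s)
  56: appears 1 time(s)
  65: appears 2 time(s)
  75: appears 1 time(s)
Step 2: The value 38 appears most frequently (3 times).
Step 3: Mode = 38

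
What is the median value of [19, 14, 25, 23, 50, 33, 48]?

25

Step 1: Sort the data in ascending order: [14, 19, 23, 25, 33, 48, 50]
Step 2: The number of values is n = 7.
Step 3: Since n is odd, the median is the middle value at position 4: 25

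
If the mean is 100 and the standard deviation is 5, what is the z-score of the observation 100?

0

Step 1: Recall the z-score formula: z = (x - mu) / sigma
Step 2: Substitute values: z = (100 - 100) / 5
Step 3: z = 0 / 5 = 0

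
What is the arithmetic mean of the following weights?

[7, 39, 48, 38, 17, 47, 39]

33.5714

Step 1: Sum all values: 7 + 39 + 48 + 38 + 17 + 47 + 39 = 235
Step 2: Count the number of values: n = 7
Step 3: Mean = sum / n = 235 / 7 = 33.5714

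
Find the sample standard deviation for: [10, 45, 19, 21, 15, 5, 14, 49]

16.0957

Step 1: Compute the mean: 22.25
Step 2: Sum of squared deviations from the mean: 1813.5
Step 3: Sample variance = 1813.5 / 7 = 259.0714
Step 4: Standard deviation = sqrt(259.0714) = 16.0957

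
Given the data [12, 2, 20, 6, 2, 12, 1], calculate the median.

6

Step 1: Sort the data in ascending order: [1, 2, 2, 6, 12, 12, 20]
Step 2: The number of values is n = 7.
Step 3: Since n is odd, the median is the middle value at position 4: 6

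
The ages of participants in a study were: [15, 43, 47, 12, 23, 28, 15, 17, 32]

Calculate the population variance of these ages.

144.1728

Step 1: Compute the mean: (15 + 43 + 47 + 12 + 23 + 28 + 15 + 17 + 32) / 9 = 25.7778
Step 2: Compute squared deviations from the mean:
  (15 - 25.7778)^2 = 116.1605
  (43 - 25.7778)^2 = 296.6049
  (47 - 25.7778)^2 = 450.3827
  (12 - 25.7778)^2 = 189.8272
  (23 - 25.7778)^2 = 7.716
  (28 - 25.7778)^2 = 4.9383
  (15 - 25.7778)^2 = 116.1605
  (17 - 25.7778)^2 = 77.0494
  (32 - 25.7778)^2 = 38.716
Step 3: Sum of squared deviations = 1297.5556
Step 4: Population variance = 1297.5556 / 9 = 144.1728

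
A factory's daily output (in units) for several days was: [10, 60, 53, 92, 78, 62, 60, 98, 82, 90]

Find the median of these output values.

70

Step 1: Sort the data in ascending order: [10, 53, 60, 60, 62, 78, 82, 90, 92, 98]
Step 2: The number of values is n = 10.
Step 3: Since n is even, the median is the average of positions 5 and 6:
  Median = (62 + 78) / 2 = 70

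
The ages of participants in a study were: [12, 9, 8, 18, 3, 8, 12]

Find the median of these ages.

9

Step 1: Sort the data in ascending order: [3, 8, 8, 9, 12, 12, 18]
Step 2: The number of values is n = 7.
Step 3: Since n is odd, the median is the middle value at position 4: 9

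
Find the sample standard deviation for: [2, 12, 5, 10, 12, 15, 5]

4.7509

Step 1: Compute the mean: 8.7143
Step 2: Sum of squared deviations from the mean: 135.4286
Step 3: Sample variance = 135.4286 / 6 = 22.5714
Step 4: Standard deviation = sqrt(22.5714) = 4.7509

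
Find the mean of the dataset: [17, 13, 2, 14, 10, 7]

10.5

Step 1: Sum all values: 17 + 13 + 2 + 14 + 10 + 7 = 63
Step 2: Count the number of values: n = 6
Step 3: Mean = sum / n = 63 / 6 = 10.5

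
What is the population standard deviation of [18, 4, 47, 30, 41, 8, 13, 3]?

15.8509

Step 1: Compute the mean: 20.5
Step 2: Sum of squared deviations from the mean: 2010
Step 3: Population variance = 2010 / 8 = 251.25
Step 4: Standard deviation = sqrt(251.25) = 15.8509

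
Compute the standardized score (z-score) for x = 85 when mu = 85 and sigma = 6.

0

Step 1: Recall the z-score formula: z = (x - mu) / sigma
Step 2: Substitute values: z = (85 - 85) / 6
Step 3: z = 0 / 6 = 0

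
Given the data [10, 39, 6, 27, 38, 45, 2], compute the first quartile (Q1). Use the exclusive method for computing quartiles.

6

Step 1: Sort the data: [2, 6, 10, 27, 38, 39, 45]
Step 2: n = 7
Step 3: Using the exclusive quartile method:
  Q1 = 6
  Q2 (median) = 27
  Q3 = 39
  IQR = Q3 - Q1 = 39 - 6 = 33
Step 4: Q1 = 6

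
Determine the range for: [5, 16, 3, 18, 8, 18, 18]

15

Step 1: Identify the maximum value: max = 18
Step 2: Identify the minimum value: min = 3
Step 3: Range = max - min = 18 - 3 = 15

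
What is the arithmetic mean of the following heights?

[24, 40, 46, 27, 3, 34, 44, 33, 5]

28.4444

Step 1: Sum all values: 24 + 40 + 46 + 27 + 3 + 34 + 44 + 33 + 5 = 256
Step 2: Count the number of values: n = 9
Step 3: Mean = sum / n = 256 / 9 = 28.4444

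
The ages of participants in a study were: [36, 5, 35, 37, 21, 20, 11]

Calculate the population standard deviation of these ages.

11.8786

Step 1: Compute the mean: 23.5714
Step 2: Sum of squared deviations from the mean: 987.7143
Step 3: Population variance = 987.7143 / 7 = 141.102
Step 4: Standard deviation = sqrt(141.102) = 11.8786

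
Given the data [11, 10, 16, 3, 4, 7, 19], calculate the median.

10

Step 1: Sort the data in ascending order: [3, 4, 7, 10, 11, 16, 19]
Step 2: The number of values is n = 7.
Step 3: Since n is odd, the median is the middle value at position 4: 10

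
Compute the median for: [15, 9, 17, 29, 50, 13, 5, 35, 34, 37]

23

Step 1: Sort the data in ascending order: [5, 9, 13, 15, 17, 29, 34, 35, 37, 50]
Step 2: The number of values is n = 10.
Step 3: Since n is even, the median is the average of positions 5 and 6:
  Median = (17 + 29) / 2 = 23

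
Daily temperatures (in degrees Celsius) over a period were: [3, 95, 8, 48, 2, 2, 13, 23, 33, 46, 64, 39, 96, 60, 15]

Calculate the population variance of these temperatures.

934.9156

Step 1: Compute the mean: (3 + 95 + 8 + 48 + 2 + 2 + 13 + 23 + 33 + 46 + 64 + 39 + 96 + 60 + 15) / 15 = 36.4667
Step 2: Compute squared deviations from the mean:
  (3 - 36.4667)^2 = 1120.0178
  (95 - 36.4667)^2 = 3426.1511
  (8 - 36.4667)^2 = 810.3511
  (48 - 36.4667)^2 = 133.0178
  (2 - 36.4667)^2 = 1187.9511
  (2 - 36.4667)^2 = 1187.9511
  (13 - 36.4667)^2 = 550.6844
  (23 - 36.4667)^2 = 181.3511
  (33 - 36.4667)^2 = 12.0178
  (46 - 36.4667)^2 = 90.8844
  (64 - 36.4667)^2 = 758.0844
  (39 - 36.4667)^2 = 6.4178
  (96 - 36.4667)^2 = 3544.2178
  (60 - 36.4667)^2 = 553.8178
  (15 - 36.4667)^2 = 460.8178
Step 3: Sum of squared deviations = 14023.7333
Step 4: Population variance = 14023.7333 / 15 = 934.9156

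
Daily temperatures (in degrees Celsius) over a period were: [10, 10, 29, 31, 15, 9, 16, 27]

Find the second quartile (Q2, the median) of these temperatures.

15.5

Step 1: Sort the data: [9, 10, 10, 15, 16, 27, 29, 31]
Step 2: n = 8
Step 3: Q2 is the median. Since n is even, it is the average of the values at positions 4 and 5:
  Q2 = (15 + 16) / 2 = 15.5
Step 4: Q2 = 15.5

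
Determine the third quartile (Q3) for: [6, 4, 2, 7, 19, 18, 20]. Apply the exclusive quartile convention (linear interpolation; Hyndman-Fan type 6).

19

Step 1: Sort the data: [2, 4, 6, 7, 18, 19, 20]
Step 2: n = 7
Step 3: Using the exclusive quartile method:
  Q1 = 4
  Q2 (median) = 7
  Q3 = 19
  IQR = Q3 - Q1 = 19 - 4 = 15
Step 4: Q3 = 19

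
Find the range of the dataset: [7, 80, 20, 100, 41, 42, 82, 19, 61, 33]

93

Step 1: Identify the maximum value: max = 100
Step 2: Identify the minimum value: min = 7
Step 3: Range = max - min = 100 - 7 = 93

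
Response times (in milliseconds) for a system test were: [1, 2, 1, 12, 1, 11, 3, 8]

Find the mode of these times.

1

Step 1: Count the frequency of each value:
  1: appears 3 time(s)
  2: appears 1 time(s)
  3: appears 1 time(s)
  8: appears 1 time(s)
  11: appears 1 time(s)
  12: appears 1 time(s)
Step 2: The value 1 appears most frequently (3 times).
Step 3: Mode = 1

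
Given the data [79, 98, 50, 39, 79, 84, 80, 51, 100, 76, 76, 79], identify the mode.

79

Step 1: Count the frequency of each value:
  39: appears 1 time(s)
  50: appears 1 time(s)
  51: appears 1 time(s)
  76: appears 2 time(s)
  79: appears 3 time(s)
  80: appears 1 time(s)
  84: appears 1 time(s)
  98: appears 1 time(s)
  100: appears 1 time(s)
Step 2: The value 79 appears most frequently (3 times).
Step 3: Mode = 79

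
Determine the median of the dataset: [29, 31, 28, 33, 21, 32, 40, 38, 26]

31

Step 1: Sort the data in ascending order: [21, 26, 28, 29, 31, 32, 33, 38, 40]
Step 2: The number of values is n = 9.
Step 3: Since n is odd, the median is the middle value at position 5: 31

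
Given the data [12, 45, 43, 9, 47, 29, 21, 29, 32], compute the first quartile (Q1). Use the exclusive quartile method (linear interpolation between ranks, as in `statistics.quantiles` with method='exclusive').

16.5

Step 1: Sort the data: [9, 12, 21, 29, 29, 32, 43, 45, 47]
Step 2: n = 9
Step 3: Using the exclusive quartile method:
  Q1 = 16.5
  Q2 (median) = 29
  Q3 = 44
  IQR = Q3 - Q1 = 44 - 16.5 = 27.5
Step 4: Q1 = 16.5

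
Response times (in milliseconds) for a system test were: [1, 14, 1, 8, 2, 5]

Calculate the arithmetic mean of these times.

5.1667

Step 1: Sum all values: 1 + 14 + 1 + 8 + 2 + 5 = 31
Step 2: Count the number of values: n = 6
Step 3: Mean = sum / n = 31 / 6 = 5.1667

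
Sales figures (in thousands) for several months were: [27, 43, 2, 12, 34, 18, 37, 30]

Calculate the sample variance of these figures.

189.125

Step 1: Compute the mean: (27 + 43 + 2 + 12 + 34 + 18 + 37 + 30) / 8 = 25.375
Step 2: Compute squared deviations from the mean:
  (27 - 25.375)^2 = 2.6406
  (43 - 25.375)^2 = 310.6406
  (2 - 25.375)^2 = 546.3906
  (12 - 25.375)^2 = 178.8906
  (34 - 25.375)^2 = 74.3906
  (18 - 25.375)^2 = 54.3906
  (37 - 25.375)^2 = 135.1406
  (30 - 25.375)^2 = 21.3906
Step 3: Sum of squared deviations = 1323.875
Step 4: Sample variance = 1323.875 / 7 = 189.125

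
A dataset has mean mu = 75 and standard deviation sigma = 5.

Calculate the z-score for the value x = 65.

-2

Step 1: Recall the z-score formula: z = (x - mu) / sigma
Step 2: Substitute values: z = (65 - 75) / 5
Step 3: z = -10 / 5 = -2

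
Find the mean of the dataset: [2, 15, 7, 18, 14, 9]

10.8333

Step 1: Sum all values: 2 + 15 + 7 + 18 + 14 + 9 = 65
Step 2: Count the number of values: n = 6
Step 3: Mean = sum / n = 65 / 6 = 10.8333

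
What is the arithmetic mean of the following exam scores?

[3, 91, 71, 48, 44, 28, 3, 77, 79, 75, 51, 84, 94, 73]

58.6429

Step 1: Sum all values: 3 + 91 + 71 + 48 + 44 + 28 + 3 + 77 + 79 + 75 + 51 + 84 + 94 + 73 = 821
Step 2: Count the number of values: n = 14
Step 3: Mean = sum / n = 821 / 14 = 58.6429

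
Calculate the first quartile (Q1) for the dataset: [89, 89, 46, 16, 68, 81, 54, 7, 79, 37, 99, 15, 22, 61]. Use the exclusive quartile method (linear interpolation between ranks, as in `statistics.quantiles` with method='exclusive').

20.5

Step 1: Sort the data: [7, 15, 16, 22, 37, 46, 54, 61, 68, 79, 81, 89, 89, 99]
Step 2: n = 14
Step 3: Using the exclusive quartile method:
  Q1 = 20.5
  Q2 (median) = 57.5
  Q3 = 83
  IQR = Q3 - Q1 = 83 - 20.5 = 62.5
Step 4: Q1 = 20.5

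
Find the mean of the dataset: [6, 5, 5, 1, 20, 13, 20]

10

Step 1: Sum all values: 6 + 5 + 5 + 1 + 20 + 13 + 20 = 70
Step 2: Count the number of values: n = 7
Step 3: Mean = sum / n = 70 / 7 = 10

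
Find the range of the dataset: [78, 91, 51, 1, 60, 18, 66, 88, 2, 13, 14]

90

Step 1: Identify the maximum value: max = 91
Step 2: Identify the minimum value: min = 1
Step 3: Range = max - min = 91 - 1 = 90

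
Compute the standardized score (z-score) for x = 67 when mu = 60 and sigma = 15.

0.4667

Step 1: Recall the z-score formula: z = (x - mu) / sigma
Step 2: Substitute values: z = (67 - 60) / 15
Step 3: z = 7 / 15 = 0.4667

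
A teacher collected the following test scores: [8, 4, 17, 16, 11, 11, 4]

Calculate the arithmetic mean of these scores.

10.1429

Step 1: Sum all values: 8 + 4 + 17 + 16 + 11 + 11 + 4 = 71
Step 2: Count the number of values: n = 7
Step 3: Mean = sum / n = 71 / 7 = 10.1429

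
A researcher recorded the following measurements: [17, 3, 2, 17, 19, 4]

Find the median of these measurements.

10.5

Step 1: Sort the data in ascending order: [2, 3, 4, 17, 17, 19]
Step 2: The number of values is n = 6.
Step 3: Since n is even, the median is the average of positions 3 and 4:
  Median = (4 + 17) / 2 = 10.5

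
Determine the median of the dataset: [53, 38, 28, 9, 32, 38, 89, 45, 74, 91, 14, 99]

41.5

Step 1: Sort the data in ascending order: [9, 14, 28, 32, 38, 38, 45, 53, 74, 89, 91, 99]
Step 2: The number of values is n = 12.
Step 3: Since n is even, the median is the average of positions 6 and 7:
  Median = (38 + 45) / 2 = 41.5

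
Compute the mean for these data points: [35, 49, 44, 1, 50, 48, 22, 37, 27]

34.7778

Step 1: Sum all values: 35 + 49 + 44 + 1 + 50 + 48 + 22 + 37 + 27 = 313
Step 2: Count the number of values: n = 9
Step 3: Mean = sum / n = 313 / 9 = 34.7778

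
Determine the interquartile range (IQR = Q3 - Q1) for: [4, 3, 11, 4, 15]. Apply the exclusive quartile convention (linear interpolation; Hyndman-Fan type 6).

9.5

Step 1: Sort the data: [3, 4, 4, 11, 15]
Step 2: n = 5
Step 3: Using the exclusive quartile method:
  Q1 = 3.5
  Q2 (median) = 4
  Q3 = 13
  IQR = Q3 - Q1 = 13 - 3.5 = 9.5
Step 4: IQR = 9.5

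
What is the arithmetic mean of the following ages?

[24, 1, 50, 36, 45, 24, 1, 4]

23.125

Step 1: Sum all values: 24 + 1 + 50 + 36 + 45 + 24 + 1 + 4 = 185
Step 2: Count the number of values: n = 8
Step 3: Mean = sum / n = 185 / 8 = 23.125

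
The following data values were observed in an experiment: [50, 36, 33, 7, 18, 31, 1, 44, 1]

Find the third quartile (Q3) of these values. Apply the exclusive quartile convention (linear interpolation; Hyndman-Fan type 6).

40

Step 1: Sort the data: [1, 1, 7, 18, 31, 33, 36, 44, 50]
Step 2: n = 9
Step 3: Using the exclusive quartile method:
  Q1 = 4
  Q2 (median) = 31
  Q3 = 40
  IQR = Q3 - Q1 = 40 - 4 = 36
Step 4: Q3 = 40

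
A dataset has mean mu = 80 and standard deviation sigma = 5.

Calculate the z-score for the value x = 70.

-2

Step 1: Recall the z-score formula: z = (x - mu) / sigma
Step 2: Substitute values: z = (70 - 80) / 5
Step 3: z = -10 / 5 = -2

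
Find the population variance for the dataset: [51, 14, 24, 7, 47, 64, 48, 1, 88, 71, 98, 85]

987.1389

Step 1: Compute the mean: (51 + 14 + 24 + 7 + 47 + 64 + 48 + 1 + 88 + 71 + 98 + 85) / 12 = 49.8333
Step 2: Compute squared deviations from the mean:
  (51 - 49.8333)^2 = 1.3611
  (14 - 49.8333)^2 = 1284.0278
  (24 - 49.8333)^2 = 667.3611
  (7 - 49.8333)^2 = 1834.6944
  (47 - 49.8333)^2 = 8.0278
  (64 - 49.8333)^2 = 200.6944
  (48 - 49.8333)^2 = 3.3611
  (1 - 49.8333)^2 = 2384.6944
  (88 - 49.8333)^2 = 1456.6944
  (71 - 49.8333)^2 = 448.0278
  (98 - 49.8333)^2 = 2320.0278
  (85 - 49.8333)^2 = 1236.6944
Step 3: Sum of squared deviations = 11845.6667
Step 4: Population variance = 11845.6667 / 12 = 987.1389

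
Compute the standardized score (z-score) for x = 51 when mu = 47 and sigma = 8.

0.5

Step 1: Recall the z-score formula: z = (x - mu) / sigma
Step 2: Substitute values: z = (51 - 47) / 8
Step 3: z = 4 / 8 = 0.5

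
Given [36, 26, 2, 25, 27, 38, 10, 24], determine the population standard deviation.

11.3578

Step 1: Compute the mean: 23.5
Step 2: Sum of squared deviations from the mean: 1032
Step 3: Population variance = 1032 / 8 = 129
Step 4: Standard deviation = sqrt(129) = 11.3578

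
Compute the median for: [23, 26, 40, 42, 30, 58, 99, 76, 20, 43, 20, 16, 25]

30

Step 1: Sort the data in ascending order: [16, 20, 20, 23, 25, 26, 30, 40, 42, 43, 58, 76, 99]
Step 2: The number of values is n = 13.
Step 3: Since n is odd, the median is the middle value at position 7: 30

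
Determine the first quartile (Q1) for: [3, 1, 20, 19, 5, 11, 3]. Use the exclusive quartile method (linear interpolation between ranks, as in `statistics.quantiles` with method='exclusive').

3

Step 1: Sort the data: [1, 3, 3, 5, 11, 19, 20]
Step 2: n = 7
Step 3: Using the exclusive quartile method:
  Q1 = 3
  Q2 (median) = 5
  Q3 = 19
  IQR = Q3 - Q1 = 19 - 3 = 16
Step 4: Q1 = 3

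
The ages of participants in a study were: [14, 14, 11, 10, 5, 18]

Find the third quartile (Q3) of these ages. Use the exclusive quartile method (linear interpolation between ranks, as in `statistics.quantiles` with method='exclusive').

15

Step 1: Sort the data: [5, 10, 11, 14, 14, 18]
Step 2: n = 6
Step 3: Using the exclusive quartile method:
  Q1 = 8.75
  Q2 (median) = 12.5
  Q3 = 15
  IQR = Q3 - Q1 = 15 - 8.75 = 6.25
Step 4: Q3 = 15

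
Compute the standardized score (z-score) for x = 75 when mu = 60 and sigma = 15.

1

Step 1: Recall the z-score formula: z = (x - mu) / sigma
Step 2: Substitute values: z = (75 - 60) / 15
Step 3: z = 15 / 15 = 1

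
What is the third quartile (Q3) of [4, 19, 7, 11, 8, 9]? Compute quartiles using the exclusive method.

13

Step 1: Sort the data: [4, 7, 8, 9, 11, 19]
Step 2: n = 6
Step 3: Using the exclusive quartile method:
  Q1 = 6.25
  Q2 (median) = 8.5
  Q3 = 13
  IQR = Q3 - Q1 = 13 - 6.25 = 6.75
Step 4: Q3 = 13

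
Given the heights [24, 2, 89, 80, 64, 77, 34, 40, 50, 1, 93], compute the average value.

50.3636

Step 1: Sum all values: 24 + 2 + 89 + 80 + 64 + 77 + 34 + 40 + 50 + 1 + 93 = 554
Step 2: Count the number of values: n = 11
Step 3: Mean = sum / n = 554 / 11 = 50.3636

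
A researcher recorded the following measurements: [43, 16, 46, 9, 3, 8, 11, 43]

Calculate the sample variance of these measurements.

334.2679

Step 1: Compute the mean: (43 + 16 + 46 + 9 + 3 + 8 + 11 + 43) / 8 = 22.375
Step 2: Compute squared deviations from the mean:
  (43 - 22.375)^2 = 425.3906
  (16 - 22.375)^2 = 40.6406
  (46 - 22.375)^2 = 558.1406
  (9 - 22.375)^2 = 178.8906
  (3 - 22.375)^2 = 375.3906
  (8 - 22.375)^2 = 206.6406
  (11 - 22.375)^2 = 129.3906
  (43 - 22.375)^2 = 425.3906
Step 3: Sum of squared deviations = 2339.875
Step 4: Sample variance = 2339.875 / 7 = 334.2679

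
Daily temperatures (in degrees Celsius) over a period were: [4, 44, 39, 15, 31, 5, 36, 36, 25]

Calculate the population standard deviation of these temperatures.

14.0035

Step 1: Compute the mean: 26.1111
Step 2: Sum of squared deviations from the mean: 1764.8889
Step 3: Population variance = 1764.8889 / 9 = 196.0988
Step 4: Standard deviation = sqrt(196.0988) = 14.0035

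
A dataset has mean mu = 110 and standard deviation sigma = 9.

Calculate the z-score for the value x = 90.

-2.2222

Step 1: Recall the z-score formula: z = (x - mu) / sigma
Step 2: Substitute values: z = (90 - 110) / 9
Step 3: z = -20 / 9 = -2.2222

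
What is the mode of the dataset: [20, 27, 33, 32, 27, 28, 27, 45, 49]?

27

Step 1: Count the frequency of each value:
  20: appears 1 time(s)
  27: appears 3 time(s)
  28: appears 1 time(s)
  32: appears 1 time(s)
  33: appears 1 time(s)
  45: appears 1 time(s)
  49: appears 1 time(s)
Step 2: The value 27 appears most frequently (3 times).
Step 3: Mode = 27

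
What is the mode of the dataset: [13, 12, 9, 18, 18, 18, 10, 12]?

18

Step 1: Count the frequency of each value:
  9: appears 1 time(s)
  10: appears 1 time(s)
  12: appears 2 time(s)
  13: appears 1 time(s)
  18: appears 3 time(s)
Step 2: The value 18 appears most frequently (3 times).
Step 3: Mode = 18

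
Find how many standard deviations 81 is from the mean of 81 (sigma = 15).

0

Step 1: Recall the z-score formula: z = (x - mu) / sigma
Step 2: Substitute values: z = (81 - 81) / 15
Step 3: z = 0 / 15 = 0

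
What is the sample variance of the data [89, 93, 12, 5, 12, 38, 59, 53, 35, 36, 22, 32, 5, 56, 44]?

746.9714

Step 1: Compute the mean: (89 + 93 + 12 + 5 + 12 + 38 + 59 + 53 + 35 + 36 + 22 + 32 + 5 + 56 + 44) / 15 = 39.4
Step 2: Compute squared deviations from the mean:
  (89 - 39.4)^2 = 2460.16
  (93 - 39.4)^2 = 2872.96
  (12 - 39.4)^2 = 750.76
  (5 - 39.4)^2 = 1183.36
  (12 - 39.4)^2 = 750.76
  (38 - 39.4)^2 = 1.96
  (59 - 39.4)^2 = 384.16
  (53 - 39.4)^2 = 184.96
  (35 - 39.4)^2 = 19.36
  (36 - 39.4)^2 = 11.56
  (22 - 39.4)^2 = 302.76
  (32 - 39.4)^2 = 54.76
  (5 - 39.4)^2 = 1183.36
  (56 - 39.4)^2 = 275.56
  (44 - 39.4)^2 = 21.16
Step 3: Sum of squared deviations = 10457.6
Step 4: Sample variance = 10457.6 / 14 = 746.9714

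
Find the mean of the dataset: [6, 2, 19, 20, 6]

10.6

Step 1: Sum all values: 6 + 2 + 19 + 20 + 6 = 53
Step 2: Count the number of values: n = 5
Step 3: Mean = sum / n = 53 / 5 = 10.6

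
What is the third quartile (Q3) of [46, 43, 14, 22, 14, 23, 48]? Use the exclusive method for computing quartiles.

46

Step 1: Sort the data: [14, 14, 22, 23, 43, 46, 48]
Step 2: n = 7
Step 3: Using the exclusive quartile method:
  Q1 = 14
  Q2 (median) = 23
  Q3 = 46
  IQR = Q3 - Q1 = 46 - 14 = 32
Step 4: Q3 = 46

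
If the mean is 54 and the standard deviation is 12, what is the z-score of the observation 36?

-1.5

Step 1: Recall the z-score formula: z = (x - mu) / sigma
Step 2: Substitute values: z = (36 - 54) / 12
Step 3: z = -18 / 12 = -1.5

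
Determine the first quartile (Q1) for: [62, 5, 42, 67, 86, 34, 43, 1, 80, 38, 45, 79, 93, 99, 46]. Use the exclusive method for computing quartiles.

38

Step 1: Sort the data: [1, 5, 34, 38, 42, 43, 45, 46, 62, 67, 79, 80, 86, 93, 99]
Step 2: n = 15
Step 3: Using the exclusive quartile method:
  Q1 = 38
  Q2 (median) = 46
  Q3 = 80
  IQR = Q3 - Q1 = 80 - 38 = 42
Step 4: Q1 = 38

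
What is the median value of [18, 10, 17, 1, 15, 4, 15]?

15

Step 1: Sort the data in ascending order: [1, 4, 10, 15, 15, 17, 18]
Step 2: The number of values is n = 7.
Step 3: Since n is odd, the median is the middle value at position 4: 15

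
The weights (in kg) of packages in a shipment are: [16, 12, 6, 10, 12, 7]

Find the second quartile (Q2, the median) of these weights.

11

Step 1: Sort the data: [6, 7, 10, 12, 12, 16]
Step 2: n = 6
Step 3: Q2 is the median. Since n is even, it is the average of the values at positions 3 and 4:
  Q2 = (10 + 12) / 2 = 11
Step 4: Q2 = 11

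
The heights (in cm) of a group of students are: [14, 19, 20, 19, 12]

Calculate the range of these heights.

8

Step 1: Identify the maximum value: max = 20
Step 2: Identify the minimum value: min = 12
Step 3: Range = max - min = 20 - 12 = 8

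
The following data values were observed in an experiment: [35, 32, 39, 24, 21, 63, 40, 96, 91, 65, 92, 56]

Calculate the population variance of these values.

669.5833

Step 1: Compute the mean: (35 + 32 + 39 + 24 + 21 + 63 + 40 + 96 + 91 + 65 + 92 + 56) / 12 = 54.5
Step 2: Compute squared deviations from the mean:
  (35 - 54.5)^2 = 380.25
  (32 - 54.5)^2 = 506.25
  (39 - 54.5)^2 = 240.25
  (24 - 54.5)^2 = 930.25
  (21 - 54.5)^2 = 1122.25
  (63 - 54.5)^2 = 72.25
  (40 - 54.5)^2 = 210.25
  (96 - 54.5)^2 = 1722.25
  (91 - 54.5)^2 = 1332.25
  (65 - 54.5)^2 = 110.25
  (92 - 54.5)^2 = 1406.25
  (56 - 54.5)^2 = 2.25
Step 3: Sum of squared deviations = 8035
Step 4: Population variance = 8035 / 12 = 669.5833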